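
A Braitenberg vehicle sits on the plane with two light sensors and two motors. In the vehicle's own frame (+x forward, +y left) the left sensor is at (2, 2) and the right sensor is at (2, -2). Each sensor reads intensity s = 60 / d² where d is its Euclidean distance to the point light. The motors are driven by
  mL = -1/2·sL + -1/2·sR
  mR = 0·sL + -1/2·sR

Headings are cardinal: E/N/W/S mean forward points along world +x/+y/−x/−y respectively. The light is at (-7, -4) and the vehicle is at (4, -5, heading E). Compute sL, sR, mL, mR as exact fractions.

6/17 30/89 -522/1513 -15/89

left sensor world pos  = (6, -3); dL² = 170
right sensor world pos = (6, -7); dR² = 178
sL = 60/170 = 6/17
sR = 60/178 = 30/89
mL = -1/2·sL + -1/2·sR = -522/1513
mR = 0·sL + -1/2·sR = -15/89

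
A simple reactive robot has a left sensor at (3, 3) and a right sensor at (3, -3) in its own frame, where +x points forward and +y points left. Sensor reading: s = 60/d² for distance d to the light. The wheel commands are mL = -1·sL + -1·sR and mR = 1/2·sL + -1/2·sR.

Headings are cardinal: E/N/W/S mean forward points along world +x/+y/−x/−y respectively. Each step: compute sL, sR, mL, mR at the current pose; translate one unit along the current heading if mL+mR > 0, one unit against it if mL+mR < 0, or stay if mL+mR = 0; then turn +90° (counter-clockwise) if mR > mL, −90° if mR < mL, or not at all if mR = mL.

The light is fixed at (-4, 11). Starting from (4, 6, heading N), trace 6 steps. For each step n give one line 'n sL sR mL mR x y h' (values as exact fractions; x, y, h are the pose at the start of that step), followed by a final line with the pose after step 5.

n=0: pose=(4,6,N); sL=60/29, sR=12/25; mL=-1848/725, mR=576/725; mL+mR=-1272/725 → advance -1; mR−mL=2424/725 → turn +1·90°
n=1: pose=(4,5,W); sL=30/53, sR=30/17; mL=-2100/901, mR=-540/901; mL+mR=-2640/901 → advance -1; mR−mL=1560/901 → turn +1·90°
n=2: pose=(5,5,S); sL=4/15, sR=20/39; mL=-152/195, mR=-8/65; mL+mR=-176/195 → advance -1; mR−mL=128/195 → turn +1·90°
n=3: pose=(5,6,E); sL=15/37, sR=15/52; mL=-1335/1924, mR=225/3848; mL+mR=-2445/3848 → advance -1; mR−mL=2895/3848 → turn +1·90°
n=4: pose=(4,6,N); sL=60/29, sR=12/25; mL=-1848/725, mR=576/725; mL+mR=-1272/725 → advance -1; mR−mL=2424/725 → turn +1·90°
n=5: pose=(4,5,W); sL=30/53, sR=30/17; mL=-2100/901, mR=-540/901; mL+mR=-2640/901 → advance -1; mR−mL=1560/901 → turn +1·90°

0 60/29 12/25 -1848/725 576/725 4 6 N
1 30/53 30/17 -2100/901 -540/901 4 5 W
2 4/15 20/39 -152/195 -8/65 5 5 S
3 15/37 15/52 -1335/1924 225/3848 5 6 E
4 60/29 12/25 -1848/725 576/725 4 6 N
5 30/53 30/17 -2100/901 -540/901 4 5 W
final 5 5 S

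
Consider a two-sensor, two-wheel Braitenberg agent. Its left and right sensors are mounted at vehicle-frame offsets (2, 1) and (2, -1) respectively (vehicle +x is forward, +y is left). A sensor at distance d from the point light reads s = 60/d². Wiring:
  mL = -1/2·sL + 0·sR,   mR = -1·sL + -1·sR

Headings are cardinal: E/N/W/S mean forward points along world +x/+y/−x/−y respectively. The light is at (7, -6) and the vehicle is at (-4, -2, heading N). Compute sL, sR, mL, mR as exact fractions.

1/3 15/34 -1/6 -79/102

left sensor world pos  = (-5, 0); dL² = 180
right sensor world pos = (-3, 0); dR² = 136
sL = 60/180 = 1/3
sR = 60/136 = 15/34
mL = -1/2·sL + 0·sR = -1/6
mR = -1·sL + -1·sR = -79/102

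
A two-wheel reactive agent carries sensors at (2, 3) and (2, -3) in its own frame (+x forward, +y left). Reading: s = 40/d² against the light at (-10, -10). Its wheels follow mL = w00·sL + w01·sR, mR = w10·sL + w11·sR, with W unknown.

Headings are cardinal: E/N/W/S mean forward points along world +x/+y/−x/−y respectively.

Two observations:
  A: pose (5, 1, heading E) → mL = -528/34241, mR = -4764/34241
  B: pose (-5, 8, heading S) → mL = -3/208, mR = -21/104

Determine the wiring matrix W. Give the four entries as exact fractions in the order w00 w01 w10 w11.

1/2 -1/2 -1 -1/2

obs A: pose=(5,1,E) → sL=8/97, sR=40/353, mL=-528/34241, mR=-4764/34241
obs B: pose=(-5,8,S) → sL=1/8, sR=2/13, mL=-3/208, mR=-21/104
sensor matrix S = [[8/97, 40/353], [1/8, 2/13]]; det S = -657/445133
solve [mL_A; mL_B] = S·[w00; w01] and [mR_A; mR_B] = S·[w10; w11]:
  w00 = 1/2, w01 = -1/2, w10 = -1, w11 = -1/2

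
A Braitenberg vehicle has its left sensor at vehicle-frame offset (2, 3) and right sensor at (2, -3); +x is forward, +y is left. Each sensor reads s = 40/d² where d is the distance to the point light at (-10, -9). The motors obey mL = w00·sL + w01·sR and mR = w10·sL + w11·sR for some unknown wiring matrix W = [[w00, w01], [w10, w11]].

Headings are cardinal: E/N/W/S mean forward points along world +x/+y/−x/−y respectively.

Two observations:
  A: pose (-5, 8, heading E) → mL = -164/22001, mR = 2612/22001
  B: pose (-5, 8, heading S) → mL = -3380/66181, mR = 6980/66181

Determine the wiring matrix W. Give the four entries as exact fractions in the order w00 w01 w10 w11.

-1 1/2 -1/2 1

obs A: pose=(-5,8,E) → sL=40/449, sR=8/49, mL=-164/22001, mR=2612/22001
obs B: pose=(-5,8,S) → sL=40/289, sR=40/229, mL=-3380/66181, mR=6980/66181
sensor matrix S = [[40/449, 8/49], [40/289, 40/229]]; det S = -10245120/1456048181
solve [mL_A; mL_B] = S·[w00; w01] and [mR_A; mR_B] = S·[w10; w11]:
  w00 = -1, w01 = 1/2, w10 = -1/2, w11 = 1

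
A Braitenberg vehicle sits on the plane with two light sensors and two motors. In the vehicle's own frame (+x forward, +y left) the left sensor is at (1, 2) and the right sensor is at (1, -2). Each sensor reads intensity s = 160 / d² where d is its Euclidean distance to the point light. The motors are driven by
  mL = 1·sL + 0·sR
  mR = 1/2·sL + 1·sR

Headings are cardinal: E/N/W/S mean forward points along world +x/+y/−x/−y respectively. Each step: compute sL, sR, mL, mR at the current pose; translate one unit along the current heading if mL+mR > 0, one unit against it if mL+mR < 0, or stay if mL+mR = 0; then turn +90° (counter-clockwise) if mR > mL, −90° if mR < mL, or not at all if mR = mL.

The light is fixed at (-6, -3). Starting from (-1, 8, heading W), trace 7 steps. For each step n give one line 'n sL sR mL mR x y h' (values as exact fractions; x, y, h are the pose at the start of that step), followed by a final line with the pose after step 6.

n=0: pose=(-1,8,W); sL=160/97, sR=32/37; mL=160/97, mR=6064/3589; mL+mR=11984/3589 → advance +1; mR−mL=144/3589 → turn +1·90°
n=1: pose=(-2,8,S); sL=20/17, sR=20/13; mL=20/17, mR=470/221; mL+mR=730/221 → advance +1; mR−mL=210/221 → turn +1·90°
n=2: pose=(-2,7,E); sL=160/169, sR=160/89; mL=160/169, mR=34160/15041; mL+mR=48400/15041 → advance +1; mR−mL=19920/15041 → turn +1·90°
n=3: pose=(-1,7,N); sL=16/13, sR=16/17; mL=16/13, mR=344/221; mL+mR=616/221 → advance +1; mR−mL=72/221 → turn +1·90°
n=4: pose=(-1,8,W); sL=160/97, sR=32/37; mL=160/97, mR=6064/3589; mL+mR=11984/3589 → advance +1; mR−mL=144/3589 → turn +1·90°
n=5: pose=(-2,8,S); sL=20/17, sR=20/13; mL=20/17, mR=470/221; mL+mR=730/221 → advance +1; mR−mL=210/221 → turn +1·90°
n=6: pose=(-2,7,E); sL=160/169, sR=160/89; mL=160/169, mR=34160/15041; mL+mR=48400/15041 → advance +1; mR−mL=19920/15041 → turn +1·90°

0 160/97 32/37 160/97 6064/3589 -1 8 W
1 20/17 20/13 20/17 470/221 -2 8 S
2 160/169 160/89 160/169 34160/15041 -2 7 E
3 16/13 16/17 16/13 344/221 -1 7 N
4 160/97 32/37 160/97 6064/3589 -1 8 W
5 20/17 20/13 20/17 470/221 -2 8 S
6 160/169 160/89 160/169 34160/15041 -2 7 E
final -1 7 N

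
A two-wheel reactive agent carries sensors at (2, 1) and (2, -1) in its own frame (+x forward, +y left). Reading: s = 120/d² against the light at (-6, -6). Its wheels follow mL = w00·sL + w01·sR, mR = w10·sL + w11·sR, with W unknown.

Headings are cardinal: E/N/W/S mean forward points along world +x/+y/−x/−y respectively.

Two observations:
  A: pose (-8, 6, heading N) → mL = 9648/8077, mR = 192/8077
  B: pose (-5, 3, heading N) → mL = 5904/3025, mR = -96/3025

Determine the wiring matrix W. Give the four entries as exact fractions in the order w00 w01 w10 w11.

1 1 -1 1

obs A: pose=(-8,6,N) → sL=24/41, sR=120/197, mL=9648/8077, mR=192/8077
obs B: pose=(-5,3,N) → sL=120/121, sR=24/25, mL=5904/3025, mR=-96/3025
sensor matrix S = [[24/41, 120/197], [120/121, 24/25]]; det S = -1029888/24432925
solve [mL_A; mL_B] = S·[w00; w01] and [mR_A; mR_B] = S·[w10; w11]:
  w00 = 1, w01 = 1, w10 = -1, w11 = 1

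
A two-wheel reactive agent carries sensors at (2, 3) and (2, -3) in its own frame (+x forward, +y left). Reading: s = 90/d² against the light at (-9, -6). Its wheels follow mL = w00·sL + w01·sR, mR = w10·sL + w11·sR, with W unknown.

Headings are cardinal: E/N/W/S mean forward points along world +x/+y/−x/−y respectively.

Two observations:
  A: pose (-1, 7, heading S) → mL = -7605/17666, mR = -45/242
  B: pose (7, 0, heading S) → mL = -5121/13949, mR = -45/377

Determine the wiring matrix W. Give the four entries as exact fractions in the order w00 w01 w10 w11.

1/2 -1 -1/2 0

obs A: pose=(-1,7,S) → sL=45/121, sR=45/73, mL=-7605/17666, mR=-45/242
obs B: pose=(7,0,S) → sL=90/377, sR=18/37, mL=-5121/13949, mR=-45/377
sensor matrix S = [[45/121, 45/73], [90/377, 18/37]]; det S = 4160160/123211517
solve [mL_A; mL_B] = S·[w00; w01] and [mR_A; mR_B] = S·[w10; w11]:
  w00 = 1/2, w01 = -1, w10 = -1/2, w11 = 0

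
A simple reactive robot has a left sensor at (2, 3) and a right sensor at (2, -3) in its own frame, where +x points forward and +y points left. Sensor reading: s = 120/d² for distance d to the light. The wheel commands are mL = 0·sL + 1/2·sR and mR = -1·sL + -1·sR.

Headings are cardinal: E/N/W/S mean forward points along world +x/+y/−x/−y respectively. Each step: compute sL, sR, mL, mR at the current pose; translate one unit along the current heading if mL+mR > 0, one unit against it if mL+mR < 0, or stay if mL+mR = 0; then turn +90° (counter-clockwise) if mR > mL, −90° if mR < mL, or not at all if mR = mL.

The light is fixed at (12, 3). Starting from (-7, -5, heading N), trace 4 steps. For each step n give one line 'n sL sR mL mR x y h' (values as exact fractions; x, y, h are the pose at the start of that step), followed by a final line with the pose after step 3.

0 3/13 30/73 15/73 -609/949 -7 -5 N
1 24/65 120/433 60/433 -18192/28145 -7 -6 E
2 12/41 12/65 6/65 -1272/2665 -8 -6 S
3 24/121 120/509 60/509 -26736/61589 -8 -5 W
final -7 -5 N

n=0: pose=(-7,-5,N); sL=3/13, sR=30/73; mL=15/73, mR=-609/949; mL+mR=-414/949 → advance -1; mR−mL=-804/949 → turn -1·90°
n=1: pose=(-7,-6,E); sL=24/65, sR=120/433; mL=60/433, mR=-18192/28145; mL+mR=-14292/28145 → advance -1; mR−mL=-22092/28145 → turn -1·90°
n=2: pose=(-8,-6,S); sL=12/41, sR=12/65; mL=6/65, mR=-1272/2665; mL+mR=-1026/2665 → advance -1; mR−mL=-1518/2665 → turn -1·90°
n=3: pose=(-8,-5,W); sL=24/121, sR=120/509; mL=60/509, mR=-26736/61589; mL+mR=-19476/61589 → advance -1; mR−mL=-33996/61589 → turn -1·90°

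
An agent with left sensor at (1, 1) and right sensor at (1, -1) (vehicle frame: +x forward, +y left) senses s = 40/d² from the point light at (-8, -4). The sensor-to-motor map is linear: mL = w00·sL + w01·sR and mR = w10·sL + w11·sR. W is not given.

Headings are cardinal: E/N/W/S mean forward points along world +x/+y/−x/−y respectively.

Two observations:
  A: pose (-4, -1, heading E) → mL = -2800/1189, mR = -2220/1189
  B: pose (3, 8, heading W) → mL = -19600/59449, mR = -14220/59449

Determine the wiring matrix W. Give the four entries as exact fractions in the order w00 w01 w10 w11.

-1 -1 -1/2 -1

obs A: pose=(-4,-1,E) → sL=40/41, sR=40/29, mL=-2800/1189, mR=-2220/1189
obs B: pose=(3,8,W) → sL=40/221, sR=40/269, mL=-19600/59449, mR=-14220/59449
sensor matrix S = [[40/41, 40/29], [40/221, 40/269]]; det S = -7392000/70684861
solve [mL_A; mL_B] = S·[w00; w01] and [mR_A; mR_B] = S·[w10; w11]:
  w00 = -1, w01 = -1, w10 = -1/2, w11 = -1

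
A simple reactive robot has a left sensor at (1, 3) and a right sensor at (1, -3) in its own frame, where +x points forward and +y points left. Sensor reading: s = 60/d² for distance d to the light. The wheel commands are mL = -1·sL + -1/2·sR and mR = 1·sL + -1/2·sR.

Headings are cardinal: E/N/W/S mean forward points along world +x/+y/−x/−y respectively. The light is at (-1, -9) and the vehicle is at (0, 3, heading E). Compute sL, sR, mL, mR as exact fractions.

60/229 12/17 -2394/3893 -354/3893

left sensor world pos  = (1, 6); dL² = 229
right sensor world pos = (1, 0); dR² = 85
sL = 60/229 = 60/229
sR = 60/85 = 12/17
mL = -1·sL + -1/2·sR = -2394/3893
mR = 1·sL + -1/2·sR = -354/3893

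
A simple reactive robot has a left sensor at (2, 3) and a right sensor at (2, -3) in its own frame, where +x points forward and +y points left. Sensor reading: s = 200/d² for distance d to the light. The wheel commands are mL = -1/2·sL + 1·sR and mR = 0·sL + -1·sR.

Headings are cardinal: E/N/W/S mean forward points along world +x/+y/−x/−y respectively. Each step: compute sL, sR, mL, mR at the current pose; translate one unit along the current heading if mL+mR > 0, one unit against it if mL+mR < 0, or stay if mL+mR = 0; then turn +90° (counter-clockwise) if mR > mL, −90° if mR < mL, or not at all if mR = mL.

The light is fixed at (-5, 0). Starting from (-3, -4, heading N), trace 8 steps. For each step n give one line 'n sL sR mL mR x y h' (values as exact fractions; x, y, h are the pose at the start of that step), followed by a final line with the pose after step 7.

n=0: pose=(-3,-4,N); sL=40, sR=200/29; mL=-380/29, mR=-200/29; mL+mR=-20 → advance -1; mR−mL=180/29 → turn +1·90°
n=1: pose=(-3,-5,W); sL=25/8, sR=50; mL=775/16, mR=-50; mL+mR=-25/16 → advance -1; mR−mL=-1575/16 → turn -1·90°
n=2: pose=(-2,-5,N); sL=200/9, sR=40/9; mL=-20/3, mR=-40/9; mL+mR=-100/9 → advance -1; mR−mL=20/9 → turn +1·90°
n=3: pose=(-2,-6,W); sL=100/41, sR=20; mL=770/41, mR=-20; mL+mR=-50/41 → advance -1; mR−mL=-1590/41 → turn -1·90°
n=4: pose=(-1,-6,N); sL=200/17, sR=40/13; mL=-620/221, mR=-40/13; mL+mR=-100/17 → advance -1; mR−mL=-60/221 → turn -1·90°
n=5: pose=(-1,-7,E); sL=50/13, sR=25/17; mL=-100/221, mR=-25/17; mL+mR=-25/13 → advance -1; mR−mL=-225/221 → turn -1·90°
n=6: pose=(-2,-7,S); sL=200/117, sR=200/81; mL=1700/1053, mR=-200/81; mL+mR=-100/117 → advance -1; mR−mL=-4300/1053 → turn -1·90°
n=7: pose=(-2,-6,W); sL=100/41, sR=20; mL=770/41, mR=-20; mL+mR=-50/41 → advance -1; mR−mL=-1590/41 → turn -1·90°

0 40 200/29 -380/29 -200/29 -3 -4 N
1 25/8 50 775/16 -50 -3 -5 W
2 200/9 40/9 -20/3 -40/9 -2 -5 N
3 100/41 20 770/41 -20 -2 -6 W
4 200/17 40/13 -620/221 -40/13 -1 -6 N
5 50/13 25/17 -100/221 -25/17 -1 -7 E
6 200/117 200/81 1700/1053 -200/81 -2 -7 S
7 100/41 20 770/41 -20 -2 -6 W
final -1 -6 N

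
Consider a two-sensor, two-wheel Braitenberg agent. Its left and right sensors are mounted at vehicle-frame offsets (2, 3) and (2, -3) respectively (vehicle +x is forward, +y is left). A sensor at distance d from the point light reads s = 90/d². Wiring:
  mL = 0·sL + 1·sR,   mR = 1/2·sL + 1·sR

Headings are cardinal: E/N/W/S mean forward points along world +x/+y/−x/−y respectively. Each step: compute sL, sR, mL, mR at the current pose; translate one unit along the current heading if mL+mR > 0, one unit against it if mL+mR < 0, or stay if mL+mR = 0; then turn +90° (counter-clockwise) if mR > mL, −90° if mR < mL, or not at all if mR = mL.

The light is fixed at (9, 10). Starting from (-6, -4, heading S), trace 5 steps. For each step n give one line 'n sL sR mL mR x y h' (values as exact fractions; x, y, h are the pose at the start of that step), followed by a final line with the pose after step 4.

n=0: pose=(-6,-4,S); sL=9/40, sR=9/58; mL=9/58, mR=621/2320; mL+mR=981/2320 → advance +1; mR−mL=9/80 → turn +1·90°
n=1: pose=(-6,-5,E); sL=90/313, sR=90/493; mL=90/493, mR=50355/154309; mL+mR=78525/154309 → advance +1; mR−mL=45/313 → turn +1·90°
n=2: pose=(-5,-5,N); sL=45/229, sR=9/29; mL=9/29, mR=5427/13282; mL+mR=9549/13282 → advance +1; mR−mL=45/458 → turn +1·90°
n=3: pose=(-5,-4,W); sL=18/109, sR=90/377; mL=90/377, mR=13203/41093; mL+mR=23013/41093 → advance +1; mR−mL=9/109 → turn +1·90°
n=4: pose=(-6,-4,S); sL=9/40, sR=9/58; mL=9/58, mR=621/2320; mL+mR=981/2320 → advance +1; mR−mL=9/80 → turn +1·90°

0 9/40 9/58 9/58 621/2320 -6 -4 S
1 90/313 90/493 90/493 50355/154309 -6 -5 E
2 45/229 9/29 9/29 5427/13282 -5 -5 N
3 18/109 90/377 90/377 13203/41093 -5 -4 W
4 9/40 9/58 9/58 621/2320 -6 -4 S
final -6 -5 E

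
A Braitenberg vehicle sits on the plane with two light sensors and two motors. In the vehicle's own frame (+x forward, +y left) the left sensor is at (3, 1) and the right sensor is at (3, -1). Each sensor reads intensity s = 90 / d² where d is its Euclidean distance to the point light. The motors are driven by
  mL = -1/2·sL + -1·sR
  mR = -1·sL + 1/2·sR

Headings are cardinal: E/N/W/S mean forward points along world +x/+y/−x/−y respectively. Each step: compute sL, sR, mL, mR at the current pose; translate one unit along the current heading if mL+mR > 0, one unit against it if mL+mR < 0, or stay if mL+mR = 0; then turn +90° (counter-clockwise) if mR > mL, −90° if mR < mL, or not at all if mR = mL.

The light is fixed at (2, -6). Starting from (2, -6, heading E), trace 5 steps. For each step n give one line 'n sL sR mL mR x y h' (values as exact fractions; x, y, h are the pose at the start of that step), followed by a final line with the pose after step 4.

0 9 9 -27/2 -9/2 2 -6 E
1 90/13 10 -175/13 -25/13 1 -6 N
2 9/2 45/8 -63/8 -27/16 1 -7 W
3 90/17 90/17 -135/17 -45/17 2 -7 S
4 9 9 -27/2 -9/2 2 -6 E
final 1 -6 N

n=0: pose=(2,-6,E); sL=9, sR=9; mL=-27/2, mR=-9/2; mL+mR=-18 → advance -1; mR−mL=9 → turn +1·90°
n=1: pose=(1,-6,N); sL=90/13, sR=10; mL=-175/13, mR=-25/13; mL+mR=-200/13 → advance -1; mR−mL=150/13 → turn +1·90°
n=2: pose=(1,-7,W); sL=9/2, sR=45/8; mL=-63/8, mR=-27/16; mL+mR=-153/16 → advance -1; mR−mL=99/16 → turn +1·90°
n=3: pose=(2,-7,S); sL=90/17, sR=90/17; mL=-135/17, mR=-45/17; mL+mR=-180/17 → advance -1; mR−mL=90/17 → turn +1·90°
n=4: pose=(2,-6,E); sL=9, sR=9; mL=-27/2, mR=-9/2; mL+mR=-18 → advance -1; mR−mL=9 → turn +1·90°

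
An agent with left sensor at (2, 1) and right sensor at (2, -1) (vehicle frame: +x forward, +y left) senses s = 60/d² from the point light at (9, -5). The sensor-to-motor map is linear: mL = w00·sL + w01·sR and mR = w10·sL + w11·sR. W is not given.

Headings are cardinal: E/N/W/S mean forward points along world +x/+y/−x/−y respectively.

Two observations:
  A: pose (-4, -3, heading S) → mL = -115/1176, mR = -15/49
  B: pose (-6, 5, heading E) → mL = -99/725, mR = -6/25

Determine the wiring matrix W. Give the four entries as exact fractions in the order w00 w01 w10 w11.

obs A: pose=(-4,-3,S) → sL=5/12, sR=15/49, mL=-115/1176, mR=-15/49
obs B: pose=(-6,5,E) → sL=6/29, sR=6/25, mL=-99/725, mR=-6/25
sensor matrix S = [[5/12, 15/49], [6/29, 6/25]]; det S = 521/14210
solve [mL_A; mL_B] = S·[w00; w01] and [mR_A; mR_B] = S·[w10; w11]:
  w00 = 1/2, w01 = -1, w10 = 0, w11 = -1

1/2 -1 0 -1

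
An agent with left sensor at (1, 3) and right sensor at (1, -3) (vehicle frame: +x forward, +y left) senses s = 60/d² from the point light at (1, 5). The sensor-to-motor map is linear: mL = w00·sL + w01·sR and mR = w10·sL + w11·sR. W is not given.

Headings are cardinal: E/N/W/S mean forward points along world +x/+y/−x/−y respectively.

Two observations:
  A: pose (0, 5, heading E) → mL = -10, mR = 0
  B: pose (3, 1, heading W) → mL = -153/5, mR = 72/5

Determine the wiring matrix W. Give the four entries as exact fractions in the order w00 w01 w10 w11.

-1/2 -1 -1/2 1/2

obs A: pose=(0,5,E) → sL=20/3, sR=20/3, mL=-10, mR=0
obs B: pose=(3,1,W) → sL=6/5, sR=30, mL=-153/5, mR=72/5
sensor matrix S = [[20/3, 20/3], [6/5, 30]]; det S = 192
solve [mL_A; mL_B] = S·[w00; w01] and [mR_A; mR_B] = S·[w10; w11]:
  w00 = -1/2, w01 = -1, w10 = -1/2, w11 = 1/2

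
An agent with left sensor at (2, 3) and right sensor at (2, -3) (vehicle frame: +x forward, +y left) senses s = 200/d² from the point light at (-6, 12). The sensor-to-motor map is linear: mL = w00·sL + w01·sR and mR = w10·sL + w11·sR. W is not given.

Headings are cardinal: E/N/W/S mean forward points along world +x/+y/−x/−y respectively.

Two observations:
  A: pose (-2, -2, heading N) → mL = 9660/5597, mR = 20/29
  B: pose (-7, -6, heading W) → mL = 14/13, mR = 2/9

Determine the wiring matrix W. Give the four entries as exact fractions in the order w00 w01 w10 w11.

1/2 1 1/2 0

obs A: pose=(-2,-2,N) → sL=40/29, sR=200/193, mL=9660/5597, mR=20/29
obs B: pose=(-7,-6,W) → sL=4/9, sR=100/117, mL=14/13, mR=2/9
sensor matrix S = [[40/29, 200/193], [4/9, 100/117]]; det S = 156800/218283
solve [mL_A; mL_B] = S·[w00; w01] and [mR_A; mR_B] = S·[w10; w11]:
  w00 = 1/2, w01 = 1, w10 = 1/2, w11 = 0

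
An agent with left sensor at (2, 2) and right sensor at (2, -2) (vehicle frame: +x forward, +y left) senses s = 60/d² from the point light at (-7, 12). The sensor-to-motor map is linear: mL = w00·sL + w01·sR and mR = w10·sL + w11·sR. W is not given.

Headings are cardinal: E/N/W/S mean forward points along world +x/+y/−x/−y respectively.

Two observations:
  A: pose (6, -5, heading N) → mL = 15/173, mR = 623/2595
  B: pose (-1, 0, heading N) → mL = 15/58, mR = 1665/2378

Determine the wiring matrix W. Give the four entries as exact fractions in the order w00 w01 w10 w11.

obs A: pose=(6,-5,N) → sL=30/173, sR=2/15, mL=15/173, mR=623/2595
obs B: pose=(-1,0,N) → sL=15/29, sR=15/41, mL=15/58, mR=1665/2378
sensor matrix S = [[30/173, 2/15], [15/29, 15/41]]; det S = -1136/205697
solve [mL_A; mL_B] = S·[w00; w01] and [mR_A; mR_B] = S·[w10; w11]:
  w00 = 1/2, w01 = 0, w10 = 1, w11 = 1/2

1/2 0 1 1/2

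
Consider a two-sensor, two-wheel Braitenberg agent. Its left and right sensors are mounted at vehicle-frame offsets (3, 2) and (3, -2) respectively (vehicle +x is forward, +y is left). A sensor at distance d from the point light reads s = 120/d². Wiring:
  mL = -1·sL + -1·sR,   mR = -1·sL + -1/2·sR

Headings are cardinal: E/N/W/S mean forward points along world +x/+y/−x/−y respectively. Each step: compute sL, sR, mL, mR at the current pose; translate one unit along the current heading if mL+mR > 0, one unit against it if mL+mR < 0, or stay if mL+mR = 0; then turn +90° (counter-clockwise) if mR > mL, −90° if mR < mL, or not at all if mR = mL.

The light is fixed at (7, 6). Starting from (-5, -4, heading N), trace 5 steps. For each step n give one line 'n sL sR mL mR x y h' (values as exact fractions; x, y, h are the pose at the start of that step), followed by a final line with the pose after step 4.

n=0: pose=(-5,-4,N); sL=24/49, sR=120/149; mL=-9456/7301, mR=-6516/7301; mL+mR=-15972/7301 → advance -1; mR−mL=60/149 → turn +1·90°
n=1: pose=(-5,-5,W); sL=60/197, sR=20/51; mL=-7000/10047, mR=-5030/10047; mL+mR=-4010/3349 → advance -1; mR−mL=10/51 → turn +1·90°
n=2: pose=(-4,-5,S); sL=120/277, sR=24/73; mL=-15408/20221, mR=-12084/20221; mL+mR=-27492/20221 → advance -1; mR−mL=12/73 → turn +1·90°
n=3: pose=(-4,-4,E); sL=15/16, sR=15/26; mL=-315/208, mR=-255/208; mL+mR=-285/104 → advance -1; mR−mL=15/52 → turn +1·90°
n=4: pose=(-5,-4,N); sL=24/49, sR=120/149; mL=-9456/7301, mR=-6516/7301; mL+mR=-15972/7301 → advance -1; mR−mL=60/149 → turn +1·90°

0 24/49 120/149 -9456/7301 -6516/7301 -5 -4 N
1 60/197 20/51 -7000/10047 -5030/10047 -5 -5 W
2 120/277 24/73 -15408/20221 -12084/20221 -4 -5 S
3 15/16 15/26 -315/208 -255/208 -4 -4 E
4 24/49 120/149 -9456/7301 -6516/7301 -5 -4 N
final -5 -5 W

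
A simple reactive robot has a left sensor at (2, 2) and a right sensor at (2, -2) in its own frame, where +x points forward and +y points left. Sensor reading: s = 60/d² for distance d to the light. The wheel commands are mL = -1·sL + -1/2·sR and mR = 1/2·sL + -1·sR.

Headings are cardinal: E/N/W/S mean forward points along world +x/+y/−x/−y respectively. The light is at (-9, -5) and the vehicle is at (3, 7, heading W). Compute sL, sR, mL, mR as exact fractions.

3/10 15/74 -297/740 -39/740

left sensor world pos  = (1, 5); dL² = 200
right sensor world pos = (1, 9); dR² = 296
sL = 60/200 = 3/10
sR = 60/296 = 15/74
mL = -1·sL + -1/2·sR = -297/740
mR = 1/2·sL + -1·sR = -39/740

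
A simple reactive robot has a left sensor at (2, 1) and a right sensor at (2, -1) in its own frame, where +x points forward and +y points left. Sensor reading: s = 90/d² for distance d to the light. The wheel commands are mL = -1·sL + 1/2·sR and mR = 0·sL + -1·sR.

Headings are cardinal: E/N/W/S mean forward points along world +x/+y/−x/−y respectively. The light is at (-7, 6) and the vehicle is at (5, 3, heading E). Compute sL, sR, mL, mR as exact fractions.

9/20 45/106 -63/265 -45/106

left sensor world pos  = (7, 4); dL² = 200
right sensor world pos = (7, 2); dR² = 212
sL = 90/200 = 9/20
sR = 90/212 = 45/106
mL = -1·sL + 1/2·sR = -63/265
mR = 0·sL + -1·sR = -45/106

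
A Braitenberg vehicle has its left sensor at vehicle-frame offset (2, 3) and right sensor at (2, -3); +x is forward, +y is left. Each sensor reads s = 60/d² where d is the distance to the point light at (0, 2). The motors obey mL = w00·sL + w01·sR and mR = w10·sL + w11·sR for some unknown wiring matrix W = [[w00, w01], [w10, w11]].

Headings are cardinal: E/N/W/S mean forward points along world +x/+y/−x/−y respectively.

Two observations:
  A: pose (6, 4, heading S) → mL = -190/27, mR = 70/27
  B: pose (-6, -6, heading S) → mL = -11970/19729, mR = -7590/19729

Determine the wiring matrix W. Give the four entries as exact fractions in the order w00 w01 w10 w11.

-1/2 -1 -1 1/2

obs A: pose=(6,4,S) → sL=20/27, sR=20/3, mL=-190/27, mR=70/27
obs B: pose=(-6,-6,S) → sL=60/109, sR=60/181, mL=-11970/19729, mR=-7590/19729
sensor matrix S = [[20/27, 20/3], [60/109, 60/181]]; det S = -608000/177561
solve [mL_A; mL_B] = S·[w00; w01] and [mR_A; mR_B] = S·[w10; w11]:
  w00 = -1/2, w01 = -1, w10 = -1, w11 = 1/2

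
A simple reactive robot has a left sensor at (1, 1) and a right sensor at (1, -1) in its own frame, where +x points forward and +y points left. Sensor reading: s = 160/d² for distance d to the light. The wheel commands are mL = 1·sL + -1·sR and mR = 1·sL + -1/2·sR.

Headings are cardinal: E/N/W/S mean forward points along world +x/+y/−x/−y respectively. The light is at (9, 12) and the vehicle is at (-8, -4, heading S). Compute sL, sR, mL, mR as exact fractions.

32/109 160/613 2176/66817 10896/66817

left sensor world pos  = (-7, -5); dL² = 545
right sensor world pos = (-9, -5); dR² = 613
sL = 160/545 = 32/109
sR = 160/613 = 160/613
mL = 1·sL + -1·sR = 2176/66817
mR = 1·sL + -1/2·sR = 10896/66817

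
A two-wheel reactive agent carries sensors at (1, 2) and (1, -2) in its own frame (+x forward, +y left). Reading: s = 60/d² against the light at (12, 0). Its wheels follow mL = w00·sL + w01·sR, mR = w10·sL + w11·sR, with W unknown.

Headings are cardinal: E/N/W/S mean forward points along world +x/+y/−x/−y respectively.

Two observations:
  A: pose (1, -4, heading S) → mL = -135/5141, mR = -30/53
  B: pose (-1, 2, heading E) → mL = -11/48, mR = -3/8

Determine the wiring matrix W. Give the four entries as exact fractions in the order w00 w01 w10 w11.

obs A: pose=(1,-4,S) → sL=30/53, sR=30/97, mL=-135/5141, mR=-30/53
obs B: pose=(-1,2,E) → sL=3/8, sR=5/12, mL=-11/48, mR=-3/8
sensor matrix S = [[30/53, 30/97], [3/8, 5/12]]; det S = 2465/20564
solve [mL_A; mL_B] = S·[w00; w01] and [mR_A; mR_B] = S·[w10; w11]:
  w00 = 1/2, w01 = -1, w10 = -1, w11 = 0

1/2 -1 -1 0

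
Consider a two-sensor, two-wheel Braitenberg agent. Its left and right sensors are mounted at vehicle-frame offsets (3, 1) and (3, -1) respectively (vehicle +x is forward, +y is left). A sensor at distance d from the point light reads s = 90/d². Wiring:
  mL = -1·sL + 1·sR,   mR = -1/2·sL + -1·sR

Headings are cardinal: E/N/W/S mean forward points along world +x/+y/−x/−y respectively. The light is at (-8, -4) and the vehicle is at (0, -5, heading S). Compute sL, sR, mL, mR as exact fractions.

90/97 18/13 576/1261 -2331/1261

left sensor world pos  = (1, -8); dL² = 97
right sensor world pos = (-1, -8); dR² = 65
sL = 90/97 = 90/97
sR = 90/65 = 18/13
mL = -1·sL + 1·sR = 576/1261
mR = -1/2·sL + -1·sR = -2331/1261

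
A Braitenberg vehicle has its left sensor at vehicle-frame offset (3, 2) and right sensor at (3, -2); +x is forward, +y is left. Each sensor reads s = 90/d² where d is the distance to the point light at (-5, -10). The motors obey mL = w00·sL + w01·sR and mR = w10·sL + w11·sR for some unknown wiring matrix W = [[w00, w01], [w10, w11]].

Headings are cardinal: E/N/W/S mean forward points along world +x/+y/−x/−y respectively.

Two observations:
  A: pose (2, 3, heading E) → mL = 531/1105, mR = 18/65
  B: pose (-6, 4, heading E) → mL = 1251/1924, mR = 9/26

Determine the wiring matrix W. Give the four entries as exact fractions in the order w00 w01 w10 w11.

obs A: pose=(2,3,E) → sL=18/65, sR=90/221, mL=531/1105, mR=18/65
obs B: pose=(-6,4,E) → sL=9/26, sR=45/74, mL=1251/1924, mR=9/26
sensor matrix S = [[18/65, 90/221], [9/26, 45/74]]; det S = 2916/106301
solve [mL_A; mL_B] = S·[w00; w01] and [mR_A; mR_B] = S·[w10; w11]:
  w00 = 1, w01 = 1/2, w10 = 1, w11 = 0

1 1/2 1 0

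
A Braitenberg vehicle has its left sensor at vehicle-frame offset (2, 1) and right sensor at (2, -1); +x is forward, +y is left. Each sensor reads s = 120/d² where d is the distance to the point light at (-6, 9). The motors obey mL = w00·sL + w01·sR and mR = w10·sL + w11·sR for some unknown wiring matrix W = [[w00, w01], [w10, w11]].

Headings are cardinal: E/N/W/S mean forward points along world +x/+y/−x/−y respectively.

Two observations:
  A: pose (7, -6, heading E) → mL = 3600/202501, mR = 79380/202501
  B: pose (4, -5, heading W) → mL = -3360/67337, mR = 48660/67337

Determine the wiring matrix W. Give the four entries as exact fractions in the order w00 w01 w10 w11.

1/2 -1/2 1/2 1

obs A: pose=(7,-6,E) → sL=120/421, sR=120/481, mL=3600/202501, mR=79380/202501
obs B: pose=(4,-5,W) → sL=120/289, sR=120/233, mL=-3360/67337, mR=48660/67337
sensor matrix S = [[120/421, 120/481], [120/289, 120/233]]; det S = 589190400/13635809837
solve [mL_A; mL_B] = S·[w00; w01] and [mR_A; mR_B] = S·[w10; w11]:
  w00 = 1/2, w01 = -1/2, w10 = 1/2, w11 = 1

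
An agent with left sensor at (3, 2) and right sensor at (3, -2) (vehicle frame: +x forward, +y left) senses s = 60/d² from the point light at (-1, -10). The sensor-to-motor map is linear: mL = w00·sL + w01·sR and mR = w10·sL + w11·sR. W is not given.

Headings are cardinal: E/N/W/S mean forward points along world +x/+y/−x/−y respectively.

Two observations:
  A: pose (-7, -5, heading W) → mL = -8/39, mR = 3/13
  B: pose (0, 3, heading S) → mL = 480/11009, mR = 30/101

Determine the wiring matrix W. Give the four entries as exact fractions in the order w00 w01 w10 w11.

-1 1 0 1/2

obs A: pose=(-7,-5,W) → sL=2/3, sR=6/13, mL=-8/39, mR=3/13
obs B: pose=(0,3,S) → sL=60/109, sR=60/101, mL=480/11009, mR=30/101
sensor matrix S = [[2/3, 6/13], [60/109, 60/101]]; det S = 20320/143117
solve [mL_A; mL_B] = S·[w00; w01] and [mR_A; mR_B] = S·[w10; w11]:
  w00 = -1, w01 = 1, w10 = 0, w11 = 1/2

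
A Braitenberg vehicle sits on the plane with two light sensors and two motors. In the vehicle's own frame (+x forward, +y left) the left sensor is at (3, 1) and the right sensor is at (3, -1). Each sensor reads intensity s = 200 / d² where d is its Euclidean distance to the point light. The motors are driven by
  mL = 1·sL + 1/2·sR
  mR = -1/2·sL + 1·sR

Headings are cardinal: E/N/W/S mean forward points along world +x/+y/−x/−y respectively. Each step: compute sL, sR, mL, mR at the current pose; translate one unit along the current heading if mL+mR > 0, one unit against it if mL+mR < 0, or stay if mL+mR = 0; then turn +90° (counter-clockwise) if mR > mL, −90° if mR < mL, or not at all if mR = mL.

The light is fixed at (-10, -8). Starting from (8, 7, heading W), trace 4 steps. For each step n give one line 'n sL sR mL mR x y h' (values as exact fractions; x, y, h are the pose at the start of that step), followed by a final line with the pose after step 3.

0 200/421 200/481 138300/202501 36100/202501 8 7 W
1 10/29 25/81 2345/4698 320/2349 7 7 N
2 200/689 8/25 7756/17225 3012/17225 7 8 E
3 20/53 100/229 7230/12137 3010/12137 8 8 S
final 8 7 W

n=0: pose=(8,7,W); sL=200/421, sR=200/481; mL=138300/202501, mR=36100/202501; mL+mR=174400/202501 → advance +1; mR−mL=-102200/202501 → turn -1·90°
n=1: pose=(7,7,N); sL=10/29, sR=25/81; mL=2345/4698, mR=320/2349; mL+mR=995/1566 → advance +1; mR−mL=-1705/4698 → turn -1·90°
n=2: pose=(7,8,E); sL=200/689, sR=8/25; mL=7756/17225, mR=3012/17225; mL+mR=10768/17225 → advance +1; mR−mL=-4744/17225 → turn -1·90°
n=3: pose=(8,8,S); sL=20/53, sR=100/229; mL=7230/12137, mR=3010/12137; mL+mR=10240/12137 → advance +1; mR−mL=-4220/12137 → turn -1·90°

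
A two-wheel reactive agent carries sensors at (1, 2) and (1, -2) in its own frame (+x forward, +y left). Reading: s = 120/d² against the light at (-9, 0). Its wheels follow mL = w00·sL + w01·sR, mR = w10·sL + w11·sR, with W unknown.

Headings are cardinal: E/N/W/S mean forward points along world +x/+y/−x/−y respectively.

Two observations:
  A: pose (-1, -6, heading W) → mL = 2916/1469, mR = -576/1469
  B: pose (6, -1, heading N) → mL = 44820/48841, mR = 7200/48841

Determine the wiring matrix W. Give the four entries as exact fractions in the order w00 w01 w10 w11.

obs A: pose=(-1,-6,W) → sL=120/113, sR=24/13, mL=2916/1469, mR=-576/1469
obs B: pose=(6,-1,N) → sL=120/169, sR=120/289, mL=44820/48841, mR=7200/48841
sensor matrix S = [[120/113, 24/13], [120/169, 120/289]]; det S = -62415360/71747429
solve [mL_A; mL_B] = S·[w00; w01] and [mR_A; mR_B] = S·[w10; w11]:
  w00 = 1, w01 = 1/2, w10 = 1/2, w11 = -1/2

1 1/2 1/2 -1/2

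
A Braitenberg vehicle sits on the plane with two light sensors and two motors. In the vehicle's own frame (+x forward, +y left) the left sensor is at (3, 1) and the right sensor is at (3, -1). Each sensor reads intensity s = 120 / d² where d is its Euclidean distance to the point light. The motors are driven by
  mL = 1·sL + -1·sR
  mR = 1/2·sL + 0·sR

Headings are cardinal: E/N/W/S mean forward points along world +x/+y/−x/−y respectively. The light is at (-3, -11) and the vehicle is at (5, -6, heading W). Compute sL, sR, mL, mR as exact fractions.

120/41 120/61 2400/2501 60/41

left sensor world pos  = (2, -7); dL² = 41
right sensor world pos = (2, -5); dR² = 61
sL = 120/41 = 120/41
sR = 120/61 = 120/61
mL = 1·sL + -1·sR = 2400/2501
mR = 1/2·sL + 0·sR = 60/41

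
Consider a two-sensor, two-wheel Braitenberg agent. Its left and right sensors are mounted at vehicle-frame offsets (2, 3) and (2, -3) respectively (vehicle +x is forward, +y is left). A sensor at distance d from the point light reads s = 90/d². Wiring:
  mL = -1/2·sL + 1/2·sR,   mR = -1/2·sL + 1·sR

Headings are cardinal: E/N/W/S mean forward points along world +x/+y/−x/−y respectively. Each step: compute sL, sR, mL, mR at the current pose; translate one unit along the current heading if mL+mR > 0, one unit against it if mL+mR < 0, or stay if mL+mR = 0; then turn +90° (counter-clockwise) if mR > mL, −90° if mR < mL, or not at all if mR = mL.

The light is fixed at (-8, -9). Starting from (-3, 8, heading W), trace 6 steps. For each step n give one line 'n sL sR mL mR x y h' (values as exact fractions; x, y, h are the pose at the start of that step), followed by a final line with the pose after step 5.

n=0: pose=(-3,8,W); sL=18/41, sR=90/409; mL=-1836/16769, mR=9/16769; mL+mR=-1827/16769 → advance -1; mR−mL=45/409 → turn +1·90°
n=1: pose=(-2,8,S); sL=5/17, sR=5/13; mL=10/221, mR=105/442; mL+mR=125/442 → advance +1; mR−mL=5/26 → turn +1·90°
n=2: pose=(-2,7,E); sL=18/85, sR=90/233; mL=1728/19805, mR=5553/19805; mL+mR=7281/19805 → advance +1; mR−mL=45/233 → turn +1·90°
n=3: pose=(-1,7,N); sL=9/34, sR=45/212; mL=-189/7208, mR=72/901; mL+mR=387/7208 → advance +1; mR−mL=45/424 → turn +1·90°
n=4: pose=(-1,8,W); sL=90/221, sR=18/85; mL=-108/1105, mR=9/1105; mL+mR=-99/1105 → advance -1; mR−mL=9/85 → turn +1·90°
n=5: pose=(0,8,S); sL=45/173, sR=9/25; mL=216/4325, mR=1989/8650; mL+mR=2421/8650 → advance +1; mR−mL=9/50 → turn +1·90°

0 18/41 90/409 -1836/16769 9/16769 -3 8 W
1 5/17 5/13 10/221 105/442 -2 8 S
2 18/85 90/233 1728/19805 5553/19805 -2 7 E
3 9/34 45/212 -189/7208 72/901 -1 7 N
4 90/221 18/85 -108/1105 9/1105 -1 8 W
5 45/173 9/25 216/4325 1989/8650 0 8 S
final 0 7 E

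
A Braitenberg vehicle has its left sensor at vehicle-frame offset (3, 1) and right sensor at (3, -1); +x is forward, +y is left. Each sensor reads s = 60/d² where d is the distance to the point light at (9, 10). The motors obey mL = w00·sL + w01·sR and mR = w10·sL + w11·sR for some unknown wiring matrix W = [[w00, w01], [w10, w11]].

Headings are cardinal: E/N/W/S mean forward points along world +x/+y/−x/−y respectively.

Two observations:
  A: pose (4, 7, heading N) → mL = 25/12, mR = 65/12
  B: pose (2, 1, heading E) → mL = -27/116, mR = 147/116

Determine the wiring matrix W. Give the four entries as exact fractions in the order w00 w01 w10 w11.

obs A: pose=(4,7,N) → sL=5/3, sR=15/4, mL=25/12, mR=65/12
obs B: pose=(2,1,E) → sL=3/4, sR=15/29, mL=-27/116, mR=147/116
sensor matrix S = [[5/3, 15/4], [3/4, 15/29]]; det S = -905/464
solve [mL_A; mL_B] = S·[w00; w01] and [mR_A; mR_B] = S·[w10; w11]:
  w00 = -1, w01 = 1, w10 = 1, w11 = 1

-1 1 1 1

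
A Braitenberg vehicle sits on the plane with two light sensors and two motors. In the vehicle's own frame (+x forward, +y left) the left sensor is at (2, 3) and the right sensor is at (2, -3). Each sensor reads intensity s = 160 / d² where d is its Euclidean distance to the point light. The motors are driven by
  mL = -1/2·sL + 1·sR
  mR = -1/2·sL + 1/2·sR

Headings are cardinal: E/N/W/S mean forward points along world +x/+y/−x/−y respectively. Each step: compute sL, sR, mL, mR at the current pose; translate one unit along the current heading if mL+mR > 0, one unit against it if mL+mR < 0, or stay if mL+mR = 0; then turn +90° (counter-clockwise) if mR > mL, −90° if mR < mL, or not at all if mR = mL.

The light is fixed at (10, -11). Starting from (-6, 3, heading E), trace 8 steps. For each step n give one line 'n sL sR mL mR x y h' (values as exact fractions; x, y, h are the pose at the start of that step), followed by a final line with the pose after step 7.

n=0: pose=(-6,3,E); sL=32/97, sR=160/317; mL=10448/30749, mR=2688/30749; mL+mR=13136/30749 → advance +1; mR−mL=-80/317 → turn -1·90°
n=1: pose=(-5,3,S); sL=5/9, sR=40/117; mL=5/78, mR=-25/234; mL+mR=-5/117 → advance -1; mR−mL=-20/117 → turn -1·90°
n=2: pose=(-5,4,W); sL=160/433, sR=160/613; mL=20240/265429, mR=-14400/265429; mL+mR=5840/265429 → advance +1; mR−mL=-80/613 → turn -1·90°
n=3: pose=(-6,4,N); sL=16/65, sR=80/229; mL=3368/14885, mR=768/14885; mL+mR=4136/14885 → advance +1; mR−mL=-40/229 → turn -1·90°
n=4: pose=(-6,5,E); sL=160/557, sR=32/73; mL=11984/40661, mR=3072/40661; mL+mR=15056/40661 → advance +1; mR−mL=-16/73 → turn -1·90°
n=5: pose=(-5,5,S); sL=8/17, sR=4/13; mL=16/221, mR=-18/221; mL+mR=-2/221 → advance -1; mR−mL=-2/13 → turn -1·90°
n=6: pose=(-5,6,W); sL=32/97, sR=160/689; mL=4496/66833, mR=-3264/66833; mL+mR=1232/66833 → advance +1; mR−mL=-80/689 → turn -1·90°
n=7: pose=(-6,6,N); sL=80/361, sR=16/53; mL=3656/19133, mR=768/19133; mL+mR=4424/19133 → advance +1; mR−mL=-8/53 → turn -1·90°

0 32/97 160/317 10448/30749 2688/30749 -6 3 E
1 5/9 40/117 5/78 -25/234 -5 3 S
2 160/433 160/613 20240/265429 -14400/265429 -5 4 W
3 16/65 80/229 3368/14885 768/14885 -6 4 N
4 160/557 32/73 11984/40661 3072/40661 -6 5 E
5 8/17 4/13 16/221 -18/221 -5 5 S
6 32/97 160/689 4496/66833 -3264/66833 -5 6 W
7 80/361 16/53 3656/19133 768/19133 -6 6 N
final -6 7 E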